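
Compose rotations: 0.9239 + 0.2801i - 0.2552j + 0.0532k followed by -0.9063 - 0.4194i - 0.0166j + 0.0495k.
-0.7267 - 0.6296i + 0.2521j + 0.1092k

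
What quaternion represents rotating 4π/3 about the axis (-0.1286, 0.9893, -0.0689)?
-0.5 - 0.1114i + 0.8568j - 0.0597k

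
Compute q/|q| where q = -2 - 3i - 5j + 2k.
-0.3086 - 0.4629i - 0.7715j + 0.3086k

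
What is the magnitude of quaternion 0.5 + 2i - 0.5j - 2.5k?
3.279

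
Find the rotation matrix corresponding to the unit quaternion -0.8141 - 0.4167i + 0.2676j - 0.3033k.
[[0.6728, -0.7169, -0.1829], [0.2708, 0.4687, -0.8408], [0.6885, 0.5161, 0.5095]]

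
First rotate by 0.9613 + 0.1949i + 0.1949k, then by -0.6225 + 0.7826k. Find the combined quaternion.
-0.7509 - 0.1213i + 0.1525j + 0.631k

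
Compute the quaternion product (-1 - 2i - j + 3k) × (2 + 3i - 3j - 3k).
10 + 5i + 4j + 18k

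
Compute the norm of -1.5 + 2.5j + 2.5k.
3.841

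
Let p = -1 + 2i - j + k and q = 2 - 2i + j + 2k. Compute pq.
1 + 3i - 9j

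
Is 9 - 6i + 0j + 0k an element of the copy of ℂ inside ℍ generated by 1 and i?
Yes. The quaternion 9 - 6i has j- and k-coefficients y = z = 0, so it lies in the complex subalgebra spanned by 1 and i.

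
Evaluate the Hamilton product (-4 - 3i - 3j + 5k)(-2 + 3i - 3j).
8 + 9i + 33j + 8k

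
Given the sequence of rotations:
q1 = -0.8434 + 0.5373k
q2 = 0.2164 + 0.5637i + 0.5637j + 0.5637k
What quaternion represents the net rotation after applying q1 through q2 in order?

q2 · q1 = -0.4854 - 0.1725i - 0.7783j - 0.3592k
-0.4854 - 0.1725i - 0.7783j - 0.3592k


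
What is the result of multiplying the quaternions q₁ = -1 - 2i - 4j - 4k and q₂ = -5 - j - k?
-3 + 10i + 19j + 23k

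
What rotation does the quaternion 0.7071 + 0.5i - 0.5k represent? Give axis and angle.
axis = (√2/2, 0, -√2/2), θ = π/2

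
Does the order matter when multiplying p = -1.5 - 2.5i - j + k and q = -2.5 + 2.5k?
Yes: pq = 1.25 + 3.75i + 8.75j - 6.25k ≠ 1.25 + 8.75i - 3.75j - 6.25k = qp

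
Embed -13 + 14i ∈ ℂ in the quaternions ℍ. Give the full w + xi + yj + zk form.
-13 + 14i + 0j + 0k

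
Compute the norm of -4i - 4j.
√32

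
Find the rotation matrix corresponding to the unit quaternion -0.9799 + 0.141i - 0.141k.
[[0.9602, -0.2763, -0.0398], [0.2763, 0.9205, 0.2763], [-0.0398, -0.2763, 0.9602]]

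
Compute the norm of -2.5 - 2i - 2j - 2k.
4.272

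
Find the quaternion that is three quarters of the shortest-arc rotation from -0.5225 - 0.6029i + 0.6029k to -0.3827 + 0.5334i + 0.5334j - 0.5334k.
0.1562 - 0.6251i - 0.4406j + 0.6251k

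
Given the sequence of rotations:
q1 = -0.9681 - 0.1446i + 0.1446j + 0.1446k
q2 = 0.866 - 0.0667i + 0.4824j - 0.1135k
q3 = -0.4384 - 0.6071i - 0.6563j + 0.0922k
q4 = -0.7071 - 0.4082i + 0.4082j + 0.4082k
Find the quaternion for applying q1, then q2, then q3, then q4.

q2 · q1 = -0.9014 + 0.0255i - 0.3157j + 0.2952k
q3 · q2 · q1 = 0.1762 + 0.3714i + 0.9116j - 0.0041k
q4 · q3 · q2 · q1 = -0.3434 - 0.7083i - 0.4227j - 0.4489k
-0.3434 - 0.7083i - 0.4227j - 0.4489k


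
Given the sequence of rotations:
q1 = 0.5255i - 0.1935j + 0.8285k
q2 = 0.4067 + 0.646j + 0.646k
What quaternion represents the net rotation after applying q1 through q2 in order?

q2 · q1 = -0.4102 + 0.8739i + 0.2608j - 0.0025k
-0.4102 + 0.8739i + 0.2608j - 0.0025k


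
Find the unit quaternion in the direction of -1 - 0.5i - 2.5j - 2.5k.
-0.2697 - 0.1348i - 0.6742j - 0.6742k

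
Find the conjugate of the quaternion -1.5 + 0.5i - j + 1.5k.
-1.5 - 0.5i + j - 1.5k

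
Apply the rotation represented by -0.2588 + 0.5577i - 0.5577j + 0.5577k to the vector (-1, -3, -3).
(-1.488, 2.643, 3.131)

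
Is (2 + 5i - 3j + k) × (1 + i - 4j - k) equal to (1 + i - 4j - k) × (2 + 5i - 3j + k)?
No: pq = -14 + 14i - 5j - 18k ≠ -14 - 17j + 16k = qp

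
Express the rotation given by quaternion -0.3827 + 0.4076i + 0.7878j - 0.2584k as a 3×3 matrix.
[[-0.3748, 0.4444, -0.8136], [0.84, 0.5342, -0.0952], [0.3923, -0.7191, -0.5735]]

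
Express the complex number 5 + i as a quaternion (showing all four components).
5 + i + 0j + 0k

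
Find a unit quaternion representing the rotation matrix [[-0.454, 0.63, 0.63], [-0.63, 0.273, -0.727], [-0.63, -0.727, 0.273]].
0.5225 + 0.6029j - 0.6029k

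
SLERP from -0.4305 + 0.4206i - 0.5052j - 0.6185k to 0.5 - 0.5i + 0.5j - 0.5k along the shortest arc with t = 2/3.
-0.5635 + 0.5594i - 0.5946j + 0.1264k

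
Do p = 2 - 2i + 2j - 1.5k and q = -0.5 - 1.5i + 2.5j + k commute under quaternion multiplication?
No: pq = -7.5 + 3.75i + 8.25j + 0.75k ≠ -7.5 - 7.75i - 0.25j + 4.75k = qp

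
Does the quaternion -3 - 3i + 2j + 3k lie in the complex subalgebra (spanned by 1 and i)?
No. The quaternion -3 - 3i + 2j + 3k has j-coefficient y = 2 and k-coefficient z = 3, not both zero, so it does not lie in the complex subalgebra spanned by 1 and i.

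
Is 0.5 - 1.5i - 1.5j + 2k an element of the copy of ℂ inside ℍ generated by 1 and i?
No. The quaternion 0.5 - 1.5i - 1.5j + 2k has j-coefficient y = -1.5 and k-coefficient z = 2, not both zero, so it does not lie in the complex subalgebra spanned by 1 and i.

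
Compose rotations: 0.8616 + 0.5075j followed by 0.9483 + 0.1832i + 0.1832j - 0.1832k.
0.7241 + 0.2508i + 0.6391j - 0.0649k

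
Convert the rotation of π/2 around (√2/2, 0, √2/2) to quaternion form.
0.7071 + 0.5i + 0.5k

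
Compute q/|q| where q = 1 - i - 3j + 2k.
0.2582 - 0.2582i - 0.7746j + 0.5164k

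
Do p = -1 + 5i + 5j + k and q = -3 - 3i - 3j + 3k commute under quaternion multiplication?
No: pq = 30 + 6i - 30j - 6k ≠ 30 - 30i + 6j - 6k = qp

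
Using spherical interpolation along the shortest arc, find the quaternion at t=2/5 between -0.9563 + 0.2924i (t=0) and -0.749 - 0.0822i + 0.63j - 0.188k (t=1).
-0.9452 + 0.1523i + 0.2767j - 0.0826k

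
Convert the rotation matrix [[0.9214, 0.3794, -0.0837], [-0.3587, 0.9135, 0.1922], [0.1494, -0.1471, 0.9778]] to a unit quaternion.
0.9763 - 0.0869i - 0.0597j - 0.189k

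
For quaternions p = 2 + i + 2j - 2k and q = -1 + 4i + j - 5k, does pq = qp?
No: pq = -18 - i - 3j - 15k ≠ -18 + 15i + 3j - k = qp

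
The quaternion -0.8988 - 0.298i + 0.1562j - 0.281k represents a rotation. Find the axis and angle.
axis = (-0.6798, 0.3563, -0.641), θ = 308°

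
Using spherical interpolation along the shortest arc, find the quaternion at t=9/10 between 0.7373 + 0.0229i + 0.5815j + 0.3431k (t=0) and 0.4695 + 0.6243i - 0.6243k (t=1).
0.5607 + 0.6082i + 0.0834j - 0.5557k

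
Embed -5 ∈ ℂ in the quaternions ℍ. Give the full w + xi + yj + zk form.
-5 + 0i + 0j + 0k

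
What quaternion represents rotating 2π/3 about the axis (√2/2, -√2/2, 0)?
0.5 + 0.6124i - 0.6124j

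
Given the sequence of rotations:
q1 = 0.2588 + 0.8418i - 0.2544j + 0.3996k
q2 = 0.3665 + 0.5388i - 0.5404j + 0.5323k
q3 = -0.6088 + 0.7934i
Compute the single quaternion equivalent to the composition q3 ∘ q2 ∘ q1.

q2 · q1 = -0.7089 + 0.3674i - 0.0003j + 0.6021k
q3 · q2 · q1 = 0.1401 - 0.7861i - 0.4775j - 0.3668k
0.1401 - 0.7861i - 0.4775j - 0.3668k


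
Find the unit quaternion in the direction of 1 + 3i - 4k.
0.1961 + 0.5883i - 0.7845k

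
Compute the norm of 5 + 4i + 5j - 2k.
√70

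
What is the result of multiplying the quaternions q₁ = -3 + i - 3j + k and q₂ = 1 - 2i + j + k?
1 + 3i - 9j - 7k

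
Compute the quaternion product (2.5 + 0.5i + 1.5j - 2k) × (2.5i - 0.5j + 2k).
3.5 + 8.25i - 7.25j + k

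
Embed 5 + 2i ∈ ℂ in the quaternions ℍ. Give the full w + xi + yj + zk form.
5 + 2i + 0j + 0k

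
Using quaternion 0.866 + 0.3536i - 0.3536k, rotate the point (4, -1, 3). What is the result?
(1.637, -4.787, 0.637)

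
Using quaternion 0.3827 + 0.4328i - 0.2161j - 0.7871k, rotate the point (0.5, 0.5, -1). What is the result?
(0.888, -0.711, -0.454)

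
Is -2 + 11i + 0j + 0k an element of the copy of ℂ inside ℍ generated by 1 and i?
Yes. The quaternion -2 + 11i has j- and k-coefficients y = z = 0, so it lies in the complex subalgebra spanned by 1 and i.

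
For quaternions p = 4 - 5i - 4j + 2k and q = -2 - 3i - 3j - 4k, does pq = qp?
No: pq = -27 + 20i - 30j - 17k ≠ -27 - 24i + 22j - 23k = qp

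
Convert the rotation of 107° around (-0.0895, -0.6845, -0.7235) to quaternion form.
0.5948 - 0.0719i - 0.5502j - 0.5816k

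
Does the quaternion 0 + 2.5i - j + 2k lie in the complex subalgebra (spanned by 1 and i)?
No. The quaternion 2.5i - j + 2k has j-coefficient y = -1 and k-coefficient z = 2, not both zero, so it does not lie in the complex subalgebra spanned by 1 and i.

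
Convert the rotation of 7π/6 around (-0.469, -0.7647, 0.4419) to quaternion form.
-0.2588 - 0.453i - 0.7386j + 0.4268k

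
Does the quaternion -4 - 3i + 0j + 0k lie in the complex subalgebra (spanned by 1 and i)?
Yes. The quaternion -4 - 3i has j- and k-coefficients y = z = 0, so it lies in the complex subalgebra spanned by 1 and i.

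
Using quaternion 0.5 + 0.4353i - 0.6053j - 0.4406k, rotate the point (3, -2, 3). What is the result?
(-3.157, -3.074, -1.607)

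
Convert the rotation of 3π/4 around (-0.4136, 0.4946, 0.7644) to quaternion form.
0.3827 - 0.3821i + 0.457j + 0.7062k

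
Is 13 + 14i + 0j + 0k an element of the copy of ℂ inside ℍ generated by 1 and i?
Yes. The quaternion 13 + 14i has j- and k-coefficients y = z = 0, so it lies in the complex subalgebra spanned by 1 and i.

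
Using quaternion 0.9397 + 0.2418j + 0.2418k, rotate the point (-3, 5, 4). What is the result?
(-2.753, 3.52, 5.48)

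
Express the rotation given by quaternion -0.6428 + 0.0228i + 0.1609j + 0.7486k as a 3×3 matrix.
[[-0.1726, 0.9697, -0.1727], [-0.9551, -0.1218, 0.2702], [0.241, 0.2116, 0.9472]]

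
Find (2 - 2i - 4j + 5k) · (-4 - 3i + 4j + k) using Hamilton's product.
-3 - 22i + 11j - 38k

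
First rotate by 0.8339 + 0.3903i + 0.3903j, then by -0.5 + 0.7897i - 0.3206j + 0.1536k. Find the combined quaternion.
-0.6 + 0.4034i - 0.4025j + 0.5614k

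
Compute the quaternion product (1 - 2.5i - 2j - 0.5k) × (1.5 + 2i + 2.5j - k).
11 + 1.5i - 4j - 4k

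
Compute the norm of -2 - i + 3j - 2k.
√18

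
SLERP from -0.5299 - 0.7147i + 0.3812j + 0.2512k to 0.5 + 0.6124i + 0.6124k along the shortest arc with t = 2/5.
-0.5854 - 0.761i + 0.2552j - 0.1144k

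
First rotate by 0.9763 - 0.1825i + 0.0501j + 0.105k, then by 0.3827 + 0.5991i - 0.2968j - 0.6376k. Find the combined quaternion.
0.5648 + 0.5158i - 0.2171j - 0.6065k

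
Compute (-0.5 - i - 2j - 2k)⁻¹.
-0.0541 + 0.1081i + 0.2162j + 0.2162k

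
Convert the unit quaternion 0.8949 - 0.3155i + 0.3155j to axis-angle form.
axis = (-√2/2, √2/2, 0), θ = 53°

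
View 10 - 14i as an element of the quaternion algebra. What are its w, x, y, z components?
10 - 14i + 0j + 0k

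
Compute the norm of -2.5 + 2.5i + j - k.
3.808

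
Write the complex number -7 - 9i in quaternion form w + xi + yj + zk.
-7 - 9i + 0j + 0k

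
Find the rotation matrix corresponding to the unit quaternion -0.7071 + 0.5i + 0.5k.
[[0.5, 0.7071, 0.5], [-0.7071, 0, 0.7071], [0.5, -0.7071, 0.5]]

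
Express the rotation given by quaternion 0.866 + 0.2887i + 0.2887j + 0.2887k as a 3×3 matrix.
[[0.6666, -0.3333, 0.6667], [0.6667, 0.6666, -0.3333], [-0.3333, 0.6667, 0.6666]]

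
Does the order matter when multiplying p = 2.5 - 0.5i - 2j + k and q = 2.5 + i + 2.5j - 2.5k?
Yes: pq = 14.25 + 3.75i + j - 3k ≠ 14.25 - 1.25i + 1.5j - 4.5k = qp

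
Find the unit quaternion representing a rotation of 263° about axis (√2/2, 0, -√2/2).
-0.6626 + 0.5296i - 0.5296k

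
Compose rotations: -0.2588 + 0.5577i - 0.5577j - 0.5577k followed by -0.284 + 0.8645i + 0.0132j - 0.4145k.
-0.6324 - 0.6206i + 0.4059j - 0.2238k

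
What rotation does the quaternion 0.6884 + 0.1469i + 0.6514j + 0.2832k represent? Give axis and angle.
axis = (0.2025, 0.8981, 0.3904), θ = 93°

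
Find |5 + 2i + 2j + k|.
√34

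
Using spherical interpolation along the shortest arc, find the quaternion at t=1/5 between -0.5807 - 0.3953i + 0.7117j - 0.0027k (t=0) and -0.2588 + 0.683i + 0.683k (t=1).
-0.4617 - 0.5616i + 0.6571j - 0.1991k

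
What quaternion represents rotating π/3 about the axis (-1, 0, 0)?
0.866 - 0.5i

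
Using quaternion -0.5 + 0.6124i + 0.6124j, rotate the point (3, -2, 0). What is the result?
(-0.75, 1.75, 3.062)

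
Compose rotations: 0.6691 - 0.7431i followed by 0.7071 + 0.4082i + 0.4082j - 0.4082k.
0.7765 - 0.2523i + 0.5765j + 0.0302k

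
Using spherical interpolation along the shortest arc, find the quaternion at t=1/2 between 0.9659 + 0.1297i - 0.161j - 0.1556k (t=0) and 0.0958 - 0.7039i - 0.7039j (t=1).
0.7111 - 0.3846i - 0.5793j - 0.1042k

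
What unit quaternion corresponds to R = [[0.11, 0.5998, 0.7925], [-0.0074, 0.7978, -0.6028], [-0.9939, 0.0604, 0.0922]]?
0.7071 + 0.2345i + 0.6316j - 0.2147k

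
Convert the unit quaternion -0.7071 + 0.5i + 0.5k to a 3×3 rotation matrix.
[[0.5, 0.7071, 0.5], [-0.7071, 0, 0.7071], [0.5, -0.7071, 0.5]]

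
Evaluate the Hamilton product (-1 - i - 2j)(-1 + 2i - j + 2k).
1 - 5i + 5j + 3k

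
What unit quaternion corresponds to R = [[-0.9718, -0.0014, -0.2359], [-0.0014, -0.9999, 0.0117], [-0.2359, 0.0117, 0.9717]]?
-0.1188i + 0.0059j + 0.9929k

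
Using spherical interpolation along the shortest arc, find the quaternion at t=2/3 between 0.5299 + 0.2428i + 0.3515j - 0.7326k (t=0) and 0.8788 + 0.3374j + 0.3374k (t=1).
0.905 + 0.1026i + 0.41j - 0.0479k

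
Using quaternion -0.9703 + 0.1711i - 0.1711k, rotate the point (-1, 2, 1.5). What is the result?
(-1.693, 1.932, 0.807)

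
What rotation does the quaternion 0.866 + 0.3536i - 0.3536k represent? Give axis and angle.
axis = (√2/2, 0, -√2/2), θ = π/3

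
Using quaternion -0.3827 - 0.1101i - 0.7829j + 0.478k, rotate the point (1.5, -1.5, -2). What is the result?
(-2.82, 0.597, 0.44)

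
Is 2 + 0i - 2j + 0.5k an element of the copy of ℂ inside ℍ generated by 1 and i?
No. The quaternion 2 - 2j + 0.5k has j-coefficient y = -2 and k-coefficient z = 0.5, not both zero, so it does not lie in the complex subalgebra spanned by 1 and i.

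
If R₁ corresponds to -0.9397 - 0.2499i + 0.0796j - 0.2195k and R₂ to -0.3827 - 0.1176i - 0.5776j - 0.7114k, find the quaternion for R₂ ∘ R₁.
0.2201 + 0.3896i + 0.6643j + 0.5988k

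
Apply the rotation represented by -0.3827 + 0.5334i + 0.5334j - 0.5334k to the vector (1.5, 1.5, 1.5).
(-1.432, 1.018, -1.914)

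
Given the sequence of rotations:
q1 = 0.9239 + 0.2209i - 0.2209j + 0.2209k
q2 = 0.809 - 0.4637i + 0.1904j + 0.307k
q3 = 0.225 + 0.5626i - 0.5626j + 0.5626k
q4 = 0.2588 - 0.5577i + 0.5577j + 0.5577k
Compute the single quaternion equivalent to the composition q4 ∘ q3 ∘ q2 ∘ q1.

q2 · q1 = 0.8241 - 0.1398i + 0.1675j + 0.5227k
q3 · q2 · q1 = 0.0642 + 0.0439i - 0.7987j + 0.5968k
q4 · q3 · q2 · q1 = 0.1537 + 0.7538i + 0.1864j + 0.6112k
0.1537 + 0.7538i + 0.1864j + 0.6112k


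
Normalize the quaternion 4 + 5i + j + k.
0.61 + 0.7625i + 0.1525j + 0.1525k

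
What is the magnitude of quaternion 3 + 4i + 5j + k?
√51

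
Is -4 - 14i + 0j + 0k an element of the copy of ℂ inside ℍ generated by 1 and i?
Yes. The quaternion -4 - 14i has j- and k-coefficients y = z = 0, so it lies in the complex subalgebra spanned by 1 and i.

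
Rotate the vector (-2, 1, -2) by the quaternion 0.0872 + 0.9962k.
(1.796, -1.332, -2)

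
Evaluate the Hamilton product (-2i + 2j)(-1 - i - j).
2i - 2j + 4k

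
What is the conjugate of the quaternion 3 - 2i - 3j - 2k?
3 + 2i + 3j + 2k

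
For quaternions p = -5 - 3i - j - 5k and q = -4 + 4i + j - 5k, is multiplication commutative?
No: pq = 8 + 2i - 36j + 46k ≠ 8 - 18i + 34j + 44k = qp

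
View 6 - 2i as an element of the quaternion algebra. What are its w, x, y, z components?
6 - 2i + 0j + 0k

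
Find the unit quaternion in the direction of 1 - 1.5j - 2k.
0.3714 - 0.5571j - 0.7428k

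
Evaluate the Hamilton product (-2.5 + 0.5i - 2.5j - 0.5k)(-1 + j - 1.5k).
4.25 + 3.75i + 0.75j + 4.75k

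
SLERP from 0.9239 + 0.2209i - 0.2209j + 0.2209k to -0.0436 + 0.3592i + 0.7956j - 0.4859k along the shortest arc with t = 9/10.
0.1676 - 0.314i - 0.7923j + 0.4956k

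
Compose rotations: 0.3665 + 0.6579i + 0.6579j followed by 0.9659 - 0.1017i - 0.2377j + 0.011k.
0.5773 + 0.591i + 0.5556j + 0.0935k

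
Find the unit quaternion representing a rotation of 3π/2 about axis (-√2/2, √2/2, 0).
-0.7071 - 0.5i + 0.5j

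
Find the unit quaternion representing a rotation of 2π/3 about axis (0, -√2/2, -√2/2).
0.5 - 0.6124j - 0.6124k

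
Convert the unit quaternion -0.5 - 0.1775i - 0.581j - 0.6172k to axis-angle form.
axis = (-0.205, -0.6709, -0.7127), θ = 4π/3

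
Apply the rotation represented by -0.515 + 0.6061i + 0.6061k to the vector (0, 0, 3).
(2.204, 1.873, 0.796)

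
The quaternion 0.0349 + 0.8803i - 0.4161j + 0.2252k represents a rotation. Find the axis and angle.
axis = (0.8808, -0.4164, 0.2253), θ = 176°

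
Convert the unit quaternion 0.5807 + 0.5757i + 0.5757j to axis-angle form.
axis = (√2/2, √2/2, 0), θ = 109°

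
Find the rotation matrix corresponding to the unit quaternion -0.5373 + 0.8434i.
[[1, 0, 0], [0, -0.4226, 0.9063], [0, -0.9063, -0.4226]]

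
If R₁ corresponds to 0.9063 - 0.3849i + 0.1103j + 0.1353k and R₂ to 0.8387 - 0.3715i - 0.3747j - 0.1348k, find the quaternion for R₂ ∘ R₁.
0.6767 - 0.6953i - 0.1449j - 0.1939k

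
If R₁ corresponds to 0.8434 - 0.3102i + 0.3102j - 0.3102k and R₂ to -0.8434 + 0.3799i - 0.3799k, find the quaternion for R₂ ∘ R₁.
-0.7113 + 0.6999i - 0.0259j + 0.0591k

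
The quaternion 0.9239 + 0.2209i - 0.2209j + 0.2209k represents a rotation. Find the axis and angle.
axis = (√3/3, -√3/3, √3/3), θ = π/4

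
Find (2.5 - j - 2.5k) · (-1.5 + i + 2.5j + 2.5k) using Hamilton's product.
5 + 6.25i + 5.25j + 11k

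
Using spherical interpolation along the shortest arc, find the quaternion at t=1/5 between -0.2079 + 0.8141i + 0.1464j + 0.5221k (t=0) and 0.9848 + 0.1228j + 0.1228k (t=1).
-0.4752 + 0.7515i + 0.0998j + 0.4466k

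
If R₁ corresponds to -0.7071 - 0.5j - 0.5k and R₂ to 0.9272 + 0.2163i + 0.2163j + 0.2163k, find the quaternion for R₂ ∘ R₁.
-0.4393 - 0.1529i - 0.5084j - 0.7247k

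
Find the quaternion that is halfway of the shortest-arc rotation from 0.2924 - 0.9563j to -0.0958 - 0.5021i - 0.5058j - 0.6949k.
0.1152 - 0.2943i - 0.8569j - 0.4073k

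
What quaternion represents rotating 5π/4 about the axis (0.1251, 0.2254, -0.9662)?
-0.3827 + 0.1156i + 0.2082j - 0.8927k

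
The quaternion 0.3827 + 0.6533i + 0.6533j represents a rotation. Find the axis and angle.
axis = (√2/2, √2/2, 0), θ = 3π/4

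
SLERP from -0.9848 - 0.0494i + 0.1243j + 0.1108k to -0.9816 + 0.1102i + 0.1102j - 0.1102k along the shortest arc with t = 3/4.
-0.9894 + 0.0706i + 0.1145j - 0.0551k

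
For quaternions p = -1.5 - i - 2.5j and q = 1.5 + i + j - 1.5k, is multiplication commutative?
No: pq = 1.25 + 0.75i - 6.75j + 3.75k ≠ 1.25 - 6.75i - 3.75j + 0.75k = qp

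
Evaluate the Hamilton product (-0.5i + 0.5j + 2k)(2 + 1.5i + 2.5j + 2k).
-4.5 - 5i + 5j + 2k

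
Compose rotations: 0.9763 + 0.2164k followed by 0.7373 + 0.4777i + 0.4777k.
0.6165 + 0.4664i - 0.1034j + 0.6259k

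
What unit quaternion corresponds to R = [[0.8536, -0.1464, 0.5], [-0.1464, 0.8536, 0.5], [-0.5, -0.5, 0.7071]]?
0.9239 - 0.2706i + 0.2706j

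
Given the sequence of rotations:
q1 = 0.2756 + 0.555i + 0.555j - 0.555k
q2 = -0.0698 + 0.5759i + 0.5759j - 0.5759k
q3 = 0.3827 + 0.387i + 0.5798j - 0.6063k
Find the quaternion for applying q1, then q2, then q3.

q2 · q1 = -0.9781 + 0.12i + 0.12j - 0.12k
q3 · q2 · q1 = -0.5631 - 0.3294i - 0.5475j + 0.524k
-0.5631 - 0.3294i - 0.5475j + 0.524k


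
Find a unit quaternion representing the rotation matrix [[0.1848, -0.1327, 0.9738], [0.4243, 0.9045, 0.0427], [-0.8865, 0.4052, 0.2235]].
0.7604 + 0.1192i + 0.6116j + 0.1831k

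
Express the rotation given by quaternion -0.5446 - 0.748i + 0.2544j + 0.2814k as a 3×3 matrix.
[[0.7122, -0.0741, -0.6981], [-0.6871, -0.2774, -0.6715], [-0.1439, 0.9579, -0.2484]]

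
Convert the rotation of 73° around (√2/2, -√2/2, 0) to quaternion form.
0.8039 + 0.4206i - 0.4206j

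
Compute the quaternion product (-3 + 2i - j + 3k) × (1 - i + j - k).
3 + 3i - 5j + 7k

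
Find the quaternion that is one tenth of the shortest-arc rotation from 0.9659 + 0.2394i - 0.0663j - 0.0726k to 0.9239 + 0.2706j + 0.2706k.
0.9748 + 0.2175i - 0.0318j - 0.0375k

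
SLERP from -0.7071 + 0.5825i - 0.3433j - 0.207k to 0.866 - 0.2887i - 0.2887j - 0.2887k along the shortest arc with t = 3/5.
-0.8864 + 0.4514i + 0.0351j + 0.0964k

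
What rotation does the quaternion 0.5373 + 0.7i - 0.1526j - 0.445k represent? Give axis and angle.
axis = (0.83, -0.1809, -0.5276), θ = 115°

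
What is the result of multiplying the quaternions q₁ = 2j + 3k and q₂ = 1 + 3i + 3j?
-6 - 9i + 11j - 3k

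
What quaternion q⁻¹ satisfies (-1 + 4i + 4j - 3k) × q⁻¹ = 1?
-0.0238 - 0.0952i - 0.0952j + 0.0714k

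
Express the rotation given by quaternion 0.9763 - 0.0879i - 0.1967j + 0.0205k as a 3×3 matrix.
[[0.9218, -0.0054, -0.3877], [0.0746, 0.9837, 0.1636], [0.3805, -0.1797, 0.9072]]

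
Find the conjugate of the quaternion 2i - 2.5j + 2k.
-2i + 2.5j - 2k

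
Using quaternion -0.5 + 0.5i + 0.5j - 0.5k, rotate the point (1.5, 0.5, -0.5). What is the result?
(0.5, 1.5, -0.5)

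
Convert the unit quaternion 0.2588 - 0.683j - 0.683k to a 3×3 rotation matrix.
[[-0.866, 0.3535, -0.3535], [-0.3535, 0.067, 0.933], [0.3535, 0.933, 0.067]]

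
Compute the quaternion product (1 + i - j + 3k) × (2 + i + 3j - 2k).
10 - 4i + 6j + 8k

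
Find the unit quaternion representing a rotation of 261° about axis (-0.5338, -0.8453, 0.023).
-0.6494 - 0.4059i - 0.6428j + 0.0175k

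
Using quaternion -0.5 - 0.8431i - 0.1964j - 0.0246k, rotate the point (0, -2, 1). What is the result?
(-0.375, 0.012, -2.204)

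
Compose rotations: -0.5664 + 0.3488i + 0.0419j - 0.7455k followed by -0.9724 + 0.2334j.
0.541 - 0.5132i - 0.1729j + 0.6435k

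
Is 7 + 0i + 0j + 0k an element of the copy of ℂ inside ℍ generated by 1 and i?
Yes. The quaternion 7 has j- and k-coefficients y = z = 0, so it lies in the complex subalgebra spanned by 1 and i.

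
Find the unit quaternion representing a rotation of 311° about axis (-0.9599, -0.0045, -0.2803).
-0.91 - 0.3981i - 0.0019j - 0.1162k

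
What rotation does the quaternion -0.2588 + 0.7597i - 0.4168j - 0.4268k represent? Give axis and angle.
axis = (0.7865, -0.4315, -0.4419), θ = 7π/6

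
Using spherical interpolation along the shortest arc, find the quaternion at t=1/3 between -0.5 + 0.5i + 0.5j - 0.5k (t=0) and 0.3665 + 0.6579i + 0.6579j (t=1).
-0.2273 + 0.6359i + 0.6359j - 0.3735k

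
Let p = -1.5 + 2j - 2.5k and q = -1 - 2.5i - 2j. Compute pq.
5.5 - 1.25i + 7.25j + 7.5k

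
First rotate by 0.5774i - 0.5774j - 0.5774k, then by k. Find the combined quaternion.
0.5774 + 0.5774i + 0.5774j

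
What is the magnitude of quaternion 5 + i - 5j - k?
√52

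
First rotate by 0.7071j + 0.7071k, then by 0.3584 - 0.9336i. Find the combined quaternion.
0.9136j - 0.4067k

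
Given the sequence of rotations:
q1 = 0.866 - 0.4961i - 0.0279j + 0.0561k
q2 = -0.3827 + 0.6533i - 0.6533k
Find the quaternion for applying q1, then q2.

q2 · q1 = 0.0293 + 0.7374i + 0.2981j - 0.6055k
0.0293 + 0.7374i + 0.2981j - 0.6055k


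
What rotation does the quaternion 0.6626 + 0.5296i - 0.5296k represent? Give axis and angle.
axis = (√2/2, 0, -√2/2), θ = 97°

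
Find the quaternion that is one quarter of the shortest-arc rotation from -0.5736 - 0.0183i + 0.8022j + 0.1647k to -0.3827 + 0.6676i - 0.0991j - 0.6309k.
-0.6704 + 0.2351i + 0.6983j - 0.087k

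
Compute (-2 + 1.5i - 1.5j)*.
-2 - 1.5i + 1.5j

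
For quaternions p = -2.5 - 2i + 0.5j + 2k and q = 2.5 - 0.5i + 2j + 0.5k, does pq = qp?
No: pq = -9.25 - 7.5i - 3.75j ≠ -9.25 - 3.75j + 7.5k = qp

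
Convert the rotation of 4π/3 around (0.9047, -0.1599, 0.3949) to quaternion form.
-0.5 + 0.7835i - 0.1385j + 0.342k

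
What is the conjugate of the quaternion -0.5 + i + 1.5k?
-0.5 - i - 1.5k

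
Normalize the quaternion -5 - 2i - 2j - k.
-0.8575 - 0.343i - 0.343j - 0.1715k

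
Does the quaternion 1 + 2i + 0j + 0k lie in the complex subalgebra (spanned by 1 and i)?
Yes. The quaternion 1 + 2i has j- and k-coefficients y = z = 0, so it lies in the complex subalgebra spanned by 1 and i.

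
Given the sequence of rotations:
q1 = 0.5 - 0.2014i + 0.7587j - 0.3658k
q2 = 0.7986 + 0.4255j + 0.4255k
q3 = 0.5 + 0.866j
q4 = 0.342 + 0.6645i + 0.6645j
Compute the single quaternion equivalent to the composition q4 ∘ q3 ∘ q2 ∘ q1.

q2 · q1 = 0.2321 - 0.6393i + 0.733j + 0.0063k
q3 · q2 · q1 = -0.5187 - 0.3142i + 0.5675j + 0.5568k
q4 · q3 · q2 · q1 = -0.3457 - 0.0821i - 0.5206j + 0.7763k
-0.3457 - 0.0821i - 0.5206j + 0.7763k


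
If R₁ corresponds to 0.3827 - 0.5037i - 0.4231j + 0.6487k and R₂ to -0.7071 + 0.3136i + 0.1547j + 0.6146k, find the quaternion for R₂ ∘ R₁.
-0.4459 + 0.8366i - 0.1546j - 0.2783k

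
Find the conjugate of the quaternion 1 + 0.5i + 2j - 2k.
1 - 0.5i - 2j + 2k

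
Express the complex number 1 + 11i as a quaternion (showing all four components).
1 + 11i + 0j + 0k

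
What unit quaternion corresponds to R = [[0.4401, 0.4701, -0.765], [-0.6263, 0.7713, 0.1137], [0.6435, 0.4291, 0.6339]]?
0.8434 + 0.0935i - 0.4175j - 0.325k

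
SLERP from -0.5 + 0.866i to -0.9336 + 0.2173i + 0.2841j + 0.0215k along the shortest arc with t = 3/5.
-0.8298 + 0.5264i + 0.1848j + 0.014k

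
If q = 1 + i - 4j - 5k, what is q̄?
1 - i + 4j + 5k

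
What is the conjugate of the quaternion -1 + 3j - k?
-1 - 3j + k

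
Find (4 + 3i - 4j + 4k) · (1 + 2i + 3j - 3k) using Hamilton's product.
22 + 11i + 25j + 9k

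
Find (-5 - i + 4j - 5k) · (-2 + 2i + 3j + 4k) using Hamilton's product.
20 + 23i - 29j - 21k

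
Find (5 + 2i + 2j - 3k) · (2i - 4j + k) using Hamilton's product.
7 - 28j - 7k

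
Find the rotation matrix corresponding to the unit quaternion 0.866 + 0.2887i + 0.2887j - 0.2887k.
[[0.6666, 0.6667, 0.3333], [-0.3333, 0.6666, -0.6667], [-0.6667, 0.3333, 0.6666]]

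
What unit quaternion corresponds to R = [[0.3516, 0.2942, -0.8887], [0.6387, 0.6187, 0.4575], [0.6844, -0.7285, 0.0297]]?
0.7071 - 0.4193i - 0.5562j + 0.1218k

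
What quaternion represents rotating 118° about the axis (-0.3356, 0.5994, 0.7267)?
0.515 - 0.2877i + 0.5138j + 0.6229k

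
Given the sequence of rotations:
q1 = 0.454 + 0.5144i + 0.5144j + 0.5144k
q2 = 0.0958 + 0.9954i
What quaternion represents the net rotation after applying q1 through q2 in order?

q2 · q1 = -0.4685 + 0.5012i - 0.4628j + 0.5613k
-0.4685 + 0.5012i - 0.4628j + 0.5613k


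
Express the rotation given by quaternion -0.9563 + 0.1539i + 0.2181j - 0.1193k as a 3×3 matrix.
[[0.8764, -0.161, -0.4539], [0.2953, 0.9242, 0.2423], [0.3804, -0.3464, 0.8575]]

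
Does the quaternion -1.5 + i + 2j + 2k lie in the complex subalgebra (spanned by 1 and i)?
No. The quaternion -1.5 + i + 2j + 2k has j-coefficient y = 2 and k-coefficient z = 2, not both zero, so it does not lie in the complex subalgebra spanned by 1 and i.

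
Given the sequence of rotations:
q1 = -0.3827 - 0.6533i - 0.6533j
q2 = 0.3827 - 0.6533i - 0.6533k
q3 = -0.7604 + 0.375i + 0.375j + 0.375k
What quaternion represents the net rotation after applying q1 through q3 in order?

q2 · q1 = -0.5733 - 0.4268i + 0.1768j + 0.6768k
q3 · q2 · q1 = 0.2759 + 0.2971i - 0.7633j - 0.5033k
0.2759 + 0.2971i - 0.7633j - 0.5033k


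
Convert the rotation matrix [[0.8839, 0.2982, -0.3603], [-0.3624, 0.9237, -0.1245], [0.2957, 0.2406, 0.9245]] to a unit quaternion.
0.9659 + 0.0945i - 0.1698j - 0.171k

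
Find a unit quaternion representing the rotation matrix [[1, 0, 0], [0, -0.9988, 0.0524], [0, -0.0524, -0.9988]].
-0.0262 + 0.9997i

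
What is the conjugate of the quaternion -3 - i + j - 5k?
-3 + i - j + 5k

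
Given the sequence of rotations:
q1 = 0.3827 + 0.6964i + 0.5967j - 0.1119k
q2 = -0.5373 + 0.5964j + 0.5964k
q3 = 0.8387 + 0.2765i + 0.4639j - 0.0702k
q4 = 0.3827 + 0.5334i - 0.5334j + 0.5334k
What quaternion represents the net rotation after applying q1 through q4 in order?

q2 · q1 = -0.4948 - 0.7968i + 0.323j - 0.127k
q3 · q2 · q1 = -0.3534 - 0.8413i + 0.1324j + 0.3872k
q4 · q3 · q2 · q1 = 0.1776 - 0.7876i - 0.4161j - 0.4184k
0.1776 - 0.7876i - 0.4161j - 0.4184k


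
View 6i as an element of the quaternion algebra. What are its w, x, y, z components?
0 + 6i + 0j + 0k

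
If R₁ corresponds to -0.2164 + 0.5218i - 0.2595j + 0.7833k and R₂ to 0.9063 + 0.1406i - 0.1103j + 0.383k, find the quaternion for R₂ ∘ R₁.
-0.5981 + 0.4555i - 0.1216j + 0.6481k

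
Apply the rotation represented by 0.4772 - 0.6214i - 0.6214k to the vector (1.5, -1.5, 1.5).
(0.61, 0.817, 2.39)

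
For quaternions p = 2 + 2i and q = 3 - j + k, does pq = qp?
No: pq = 6 + 6i - 4j ≠ 6 + 6i + 4k = qp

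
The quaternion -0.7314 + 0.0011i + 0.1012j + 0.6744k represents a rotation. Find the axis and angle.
axis = (0.0016, 0.1484, 0.9889), θ = 274°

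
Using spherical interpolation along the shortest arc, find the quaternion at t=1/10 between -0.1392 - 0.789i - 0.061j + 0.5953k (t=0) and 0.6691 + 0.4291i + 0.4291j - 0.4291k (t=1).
-0.2019 - 0.7718i - 0.1035j + 0.594k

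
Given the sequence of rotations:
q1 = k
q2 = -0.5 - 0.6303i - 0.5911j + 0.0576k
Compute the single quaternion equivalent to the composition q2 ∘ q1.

q2 · q1 = -0.0576 - 0.5911i + 0.6303j - 0.5k
-0.0576 - 0.5911i + 0.6303j - 0.5k


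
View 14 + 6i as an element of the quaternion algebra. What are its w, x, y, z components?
14 + 6i + 0j + 0k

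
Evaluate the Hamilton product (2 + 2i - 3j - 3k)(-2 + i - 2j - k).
-15 - 5i + j + 3k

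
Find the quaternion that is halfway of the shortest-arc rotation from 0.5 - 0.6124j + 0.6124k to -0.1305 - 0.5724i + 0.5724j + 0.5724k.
0.432 + 0.3922i - 0.8117j + 0.0274k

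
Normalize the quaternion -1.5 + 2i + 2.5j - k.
-0.4082 + 0.5443i + 0.6804j - 0.2722k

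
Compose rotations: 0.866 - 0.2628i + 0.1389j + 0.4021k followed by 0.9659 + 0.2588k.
0.7324 - 0.2898i + 0.0662j + 0.6125k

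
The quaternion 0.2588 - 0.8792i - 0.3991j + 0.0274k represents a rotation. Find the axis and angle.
axis = (-0.9102, -0.4132, 0.0284), θ = 5π/6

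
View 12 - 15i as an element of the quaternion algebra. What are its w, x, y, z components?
12 - 15i + 0j + 0k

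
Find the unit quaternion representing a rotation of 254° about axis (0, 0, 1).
-0.6018 + 0.7986k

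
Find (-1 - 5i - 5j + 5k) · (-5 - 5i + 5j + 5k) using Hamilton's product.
-20 - 20i + 20j - 80k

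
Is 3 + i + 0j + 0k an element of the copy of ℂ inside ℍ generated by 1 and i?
Yes. The quaternion 3 + i has j- and k-coefficients y = z = 0, so it lies in the complex subalgebra spanned by 1 and i.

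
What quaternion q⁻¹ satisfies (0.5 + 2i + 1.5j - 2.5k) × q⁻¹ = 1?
0.0392 - 0.1569i - 0.1176j + 0.1961k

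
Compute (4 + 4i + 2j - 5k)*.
4 - 4i - 2j + 5k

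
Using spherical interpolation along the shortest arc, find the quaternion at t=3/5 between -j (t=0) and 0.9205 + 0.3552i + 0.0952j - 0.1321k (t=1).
-0.7158 - 0.2762i - 0.6331j + 0.1027k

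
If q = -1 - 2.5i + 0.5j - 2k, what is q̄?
-1 + 2.5i - 0.5j + 2k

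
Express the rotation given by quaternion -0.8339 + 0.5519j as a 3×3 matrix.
[[0.3908, 0, -0.9205], [0, 1, 0], [0.9205, 0, 0.3908]]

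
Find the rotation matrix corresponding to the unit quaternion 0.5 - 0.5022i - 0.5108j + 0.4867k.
[[0.0044, 0.0263, -0.9996], [0.9997, 0.0218, 0.005], [0.022, -0.9994, -0.0262]]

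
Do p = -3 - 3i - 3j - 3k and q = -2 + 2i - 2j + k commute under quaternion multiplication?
No: pq = 9 - 9i + 9j + 15k ≠ 9 + 9i + 15j - 9k = qp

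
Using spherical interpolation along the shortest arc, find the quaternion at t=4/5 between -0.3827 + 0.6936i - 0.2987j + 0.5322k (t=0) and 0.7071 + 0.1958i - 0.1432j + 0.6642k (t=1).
0.5312 + 0.3611i - 0.2083j + 0.7376k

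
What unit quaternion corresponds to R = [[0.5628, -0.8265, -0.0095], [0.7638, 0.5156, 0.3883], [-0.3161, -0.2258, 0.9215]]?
0.866 - 0.1773i + 0.0885j + 0.4591k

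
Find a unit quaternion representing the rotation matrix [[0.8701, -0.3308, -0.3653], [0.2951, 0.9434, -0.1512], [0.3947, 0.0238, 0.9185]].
0.9659 + 0.0453i - 0.1967j + 0.162k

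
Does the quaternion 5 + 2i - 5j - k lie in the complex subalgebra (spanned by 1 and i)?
No. The quaternion 5 + 2i - 5j - k has j-coefficient y = -5 and k-coefficient z = -1, not both zero, so it does not lie in the complex subalgebra spanned by 1 and i.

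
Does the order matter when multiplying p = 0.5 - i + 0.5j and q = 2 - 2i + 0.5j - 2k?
Yes: pq = -1.25 - 4i - 0.75j - 0.5k ≠ -1.25 - 2i + 3.25j - 1.5k = qp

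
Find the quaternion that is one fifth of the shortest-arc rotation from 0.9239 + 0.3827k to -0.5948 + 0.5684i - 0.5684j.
0.9264 - 0.1337i + 0.1337j + 0.3258k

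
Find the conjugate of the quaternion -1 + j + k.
-1 - j - k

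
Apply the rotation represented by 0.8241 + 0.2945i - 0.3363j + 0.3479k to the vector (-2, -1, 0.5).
(-0.467, -1.695, -1.47)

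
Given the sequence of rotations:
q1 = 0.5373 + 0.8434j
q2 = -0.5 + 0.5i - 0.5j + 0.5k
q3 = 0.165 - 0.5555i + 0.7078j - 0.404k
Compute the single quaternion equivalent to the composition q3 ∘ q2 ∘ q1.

q2 · q1 = 0.153 - 0.153i - 0.6904j + 0.6904k
q3 · q2 · q1 = 0.7078 + 0.0995i + 0.4397j + 0.5439k
0.7078 + 0.0995i + 0.4397j + 0.5439k


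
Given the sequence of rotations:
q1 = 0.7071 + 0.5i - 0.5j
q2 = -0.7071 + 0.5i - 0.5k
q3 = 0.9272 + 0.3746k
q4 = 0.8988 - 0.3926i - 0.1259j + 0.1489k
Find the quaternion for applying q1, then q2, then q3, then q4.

q2 · q1 = -0.75 - 0.25i + 0.1036j - 0.6036k
q3 · q2 · q1 = -0.4693 - 0.2706i + 0.0024j - 0.8406k
q4 · q3 · q2 · q1 = -0.4026 + 0.0465i - 0.3091j - 0.8604k
-0.4026 + 0.0465i - 0.3091j - 0.8604k


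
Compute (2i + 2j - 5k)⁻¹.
-0.0606i - 0.0606j + 0.1515k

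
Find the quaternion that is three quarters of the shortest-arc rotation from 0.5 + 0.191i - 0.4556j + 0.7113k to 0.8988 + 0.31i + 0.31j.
0.9127 + 0.3207i + 0.1161j + 0.225k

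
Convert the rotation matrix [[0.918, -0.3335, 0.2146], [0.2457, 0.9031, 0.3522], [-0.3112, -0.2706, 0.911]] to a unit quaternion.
0.9659 - 0.1612i + 0.1361j + 0.1499k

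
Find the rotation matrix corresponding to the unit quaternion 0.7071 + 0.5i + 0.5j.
[[0.5, 0.5, 0.7071], [0.5, 0.5, -0.7071], [-0.7071, 0.7071, 0]]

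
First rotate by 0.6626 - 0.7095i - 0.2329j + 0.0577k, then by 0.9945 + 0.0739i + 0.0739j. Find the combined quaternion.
0.7286 - 0.6524i - 0.1869j + 0.0926k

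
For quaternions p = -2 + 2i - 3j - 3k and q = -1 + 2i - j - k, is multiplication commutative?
No: pq = -8 - 6i + j + 9k ≠ -8 - 6i + 9j + k = qp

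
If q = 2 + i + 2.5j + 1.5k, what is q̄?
2 - i - 2.5j - 1.5k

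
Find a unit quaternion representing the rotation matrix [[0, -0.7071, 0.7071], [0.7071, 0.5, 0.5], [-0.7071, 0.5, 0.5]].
0.7071 + 0.5j + 0.5k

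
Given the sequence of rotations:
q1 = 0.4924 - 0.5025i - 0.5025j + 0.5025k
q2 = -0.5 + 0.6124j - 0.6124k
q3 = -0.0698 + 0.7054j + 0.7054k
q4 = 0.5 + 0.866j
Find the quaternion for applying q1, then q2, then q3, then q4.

q2 · q1 = 0.3693 + 0.2512i + 0.8605j - 0.2451k
q3 · q2 · q1 = -0.4599 - 0.7974i + 0.3776j + 0.1004k
q4 · q3 · q2 · q1 = -0.557 - 0.3118i - 0.2095j + 0.7407k
-0.557 - 0.3118i - 0.2095j + 0.7407k


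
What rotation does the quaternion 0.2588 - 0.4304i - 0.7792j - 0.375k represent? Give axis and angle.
axis = (-0.4456, -0.8067, -0.3882), θ = 5π/6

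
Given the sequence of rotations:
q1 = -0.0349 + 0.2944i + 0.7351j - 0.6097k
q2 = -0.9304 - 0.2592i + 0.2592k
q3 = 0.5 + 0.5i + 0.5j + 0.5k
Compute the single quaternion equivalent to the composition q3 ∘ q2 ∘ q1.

q2 · q1 = 0.2668 - 0.4554i - 0.7657j + 0.3677k
q3 · q2 · q1 = 0.5601 + 0.4724i - 0.661j + 0.1621k
0.5601 + 0.4724i - 0.661j + 0.1621k


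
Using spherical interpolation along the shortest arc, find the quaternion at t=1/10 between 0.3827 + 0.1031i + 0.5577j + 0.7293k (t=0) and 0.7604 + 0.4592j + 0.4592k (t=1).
0.4263 + 0.0935i + 0.5536j + 0.7093k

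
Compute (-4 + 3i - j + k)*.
-4 - 3i + j - k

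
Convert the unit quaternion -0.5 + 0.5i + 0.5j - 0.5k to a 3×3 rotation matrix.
[[0, 0, -1], [1, 0, 0], [0, -1, 0]]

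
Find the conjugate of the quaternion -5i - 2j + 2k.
5i + 2j - 2k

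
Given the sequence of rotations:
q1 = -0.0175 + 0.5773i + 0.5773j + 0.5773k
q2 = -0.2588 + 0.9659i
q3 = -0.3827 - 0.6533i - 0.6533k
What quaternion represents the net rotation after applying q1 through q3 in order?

q2 · q1 = -0.5531 - 0.1663i - 0.707j + 0.4082k
q3 · q2 · q1 = 0.3697 - 0.0369i + 0.6459j + 0.667k
0.3697 - 0.0369i + 0.6459j + 0.667k


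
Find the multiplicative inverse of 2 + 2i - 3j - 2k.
0.0952 - 0.0952i + 0.1429j + 0.0952k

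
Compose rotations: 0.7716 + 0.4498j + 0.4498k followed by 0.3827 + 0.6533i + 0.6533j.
0.0014 + 0.7979i + 0.3824j + 0.466k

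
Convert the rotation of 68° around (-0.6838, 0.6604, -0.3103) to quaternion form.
0.829 - 0.3824i + 0.3693j - 0.1735k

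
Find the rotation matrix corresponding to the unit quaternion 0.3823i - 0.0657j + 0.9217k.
[[-0.7077, -0.0502, 0.7047], [-0.0502, -0.9914, -0.1211], [0.7047, -0.1211, 0.6991]]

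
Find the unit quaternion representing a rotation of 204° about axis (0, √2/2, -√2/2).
-0.2079 + 0.6917j - 0.6917k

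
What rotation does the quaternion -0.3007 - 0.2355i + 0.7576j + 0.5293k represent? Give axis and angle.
axis = (-0.2469, 0.7944, 0.555), θ = 215°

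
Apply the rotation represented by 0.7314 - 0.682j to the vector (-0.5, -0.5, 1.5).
(-1.531, -0.5, -0.394)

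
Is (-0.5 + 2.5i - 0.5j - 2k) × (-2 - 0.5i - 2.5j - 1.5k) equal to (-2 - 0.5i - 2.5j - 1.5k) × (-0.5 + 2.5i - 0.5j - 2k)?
No: pq = -2 - 9i + 7j - 1.75k ≠ -2 - 0.5i - 2.5j + 11.25k = qp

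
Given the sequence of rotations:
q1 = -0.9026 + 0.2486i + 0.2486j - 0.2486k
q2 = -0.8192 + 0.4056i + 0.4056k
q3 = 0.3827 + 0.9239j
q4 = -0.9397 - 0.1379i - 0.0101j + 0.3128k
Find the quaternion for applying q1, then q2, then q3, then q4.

q2 · q1 = 0.7394 - 0.6706i - 0.002j - 0.0616k
q3 · q2 · q1 = 0.2848 - 0.3136i + 0.6824j + 0.596k
q4 · q3 · q2 · q1 = -0.4904 + 0.0359i - 0.66j - 0.5682k
-0.4904 + 0.0359i - 0.66j - 0.5682k
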